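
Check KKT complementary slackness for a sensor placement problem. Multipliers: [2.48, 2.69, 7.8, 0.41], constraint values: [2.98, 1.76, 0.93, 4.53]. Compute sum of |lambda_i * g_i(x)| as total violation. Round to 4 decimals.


KKT complementary slackness check:
lambda_1 * g_1 = 2.48 * 2.98 = 7.3904
lambda_2 * g_2 = 2.69 * 1.76 = 4.7344
lambda_3 * g_3 = 7.8 * 0.93 = 7.254
lambda_4 * g_4 = 0.41 * 4.53 = 1.8573
Total violation = 7.3904 + 4.7344 + 7.254 + 1.8573 = 21.2361


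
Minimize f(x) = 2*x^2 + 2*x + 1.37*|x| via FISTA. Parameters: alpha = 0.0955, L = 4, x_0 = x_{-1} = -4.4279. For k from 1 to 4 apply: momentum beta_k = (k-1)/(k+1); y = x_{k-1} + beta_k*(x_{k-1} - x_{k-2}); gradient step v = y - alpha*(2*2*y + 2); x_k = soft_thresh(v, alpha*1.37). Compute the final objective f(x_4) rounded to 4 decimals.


FISTA on f(x) = 2*x^2 + 2*x + 1.37*|x|
L = 4, alpha = 0.0955
Iteration 1: beta = 0.0, y = -4.4279 + 0.0*(-4.4279 + 4.4279) = -4.4279
  grad(y) = -15.7116, v = y - alpha*grad = -2.9274
  prox(v) = soft_thresh(-2.9274, 0.1308) = -2.7966
Iteration 2: beta = 0.3333, y = -2.7966 + 0.3333*(-2.7966 + 4.4279) = -2.2528
  grad(y) = -7.0114, v = y - alpha*grad = -1.5833
  prox(v) = soft_thresh(-1.5833, 0.1308) = -1.4524
Iteration 3: beta = 0.5, y = -1.4524 + 0.5*(-1.4524 + 2.7966) = -0.7803
  grad(y) = -1.1213, v = y - alpha*grad = -0.6732
  prox(v) = soft_thresh(-0.6732, 0.1308) = -0.5424
Iteration 4: beta = 0.6, y = -0.5424 + 0.6*(-0.5424 + 1.4524) = 0.0036
  grad(y) = 2.0144, v = y - alpha*grad = -0.1888
  prox(v) = soft_thresh(-0.1888, 0.1308) = -0.0579
f(x_4) = 2*(-0.0579)^2 + 2*(-0.0579) + 1.37*|-0.0579| = -0.0298


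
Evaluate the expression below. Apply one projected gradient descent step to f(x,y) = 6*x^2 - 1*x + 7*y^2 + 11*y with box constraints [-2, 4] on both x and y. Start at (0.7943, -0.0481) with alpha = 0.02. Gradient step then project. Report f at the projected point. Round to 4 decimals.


Step 1: Compute gradient at (0.7943, -0.0481).
grad_x = 2*6*0.7943 - 1 = 8.5316
grad_y = 2*7*-0.0481 + 11 = 10.3266
Step 2: Gradient step.
x_raw = 0.7943 - 0.02*8.5316 = 0.6237
y_raw = -0.0481 - 0.02*10.3266 = -0.2546
Step 3: Project onto [-2, 4].
x_proj = clip(0.6237) = 0.6237
y_proj = clip(-0.2546) = -0.2546
Step 4: Evaluate f.
f(0.6237, -0.2546) = -0.637


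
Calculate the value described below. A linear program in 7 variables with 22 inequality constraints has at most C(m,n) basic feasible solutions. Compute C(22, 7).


Each vertex corresponds to some choice of n active constraints out of m, so the number of vertices is at most C(m, n) = m! / (n!(m-n)!).
m = 22, n = 7
Numerator: 22 * 21 * 20 * 19 * 18 * 17 * 16
Denominator: 7! = 5040
C(22, 7) = 170544


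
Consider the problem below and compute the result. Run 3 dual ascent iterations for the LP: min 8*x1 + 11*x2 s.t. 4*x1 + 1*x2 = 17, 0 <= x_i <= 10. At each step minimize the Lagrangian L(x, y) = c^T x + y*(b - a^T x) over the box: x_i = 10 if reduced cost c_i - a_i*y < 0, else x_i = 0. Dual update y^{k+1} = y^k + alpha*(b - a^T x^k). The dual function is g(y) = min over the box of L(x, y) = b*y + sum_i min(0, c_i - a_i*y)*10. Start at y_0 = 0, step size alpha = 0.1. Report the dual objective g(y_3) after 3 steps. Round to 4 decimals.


Dual ascent for LP: min 8*x1 + 11*x2, 4*x1 + 1*x2 = 17, 0 <= x_i <= 10
Step 1: y^k = 0.0, reduced costs: (8.0, 11.0)
  x^k = (0.0, 0.0), subgradient = b - a^T x = 17.0
  y^{k+1} = 0.0 + 0.1*17.0 = 1.7
Step 2: y^k = 1.7, reduced costs: (1.2, 9.3)
  x^k = (0.0, 0.0), subgradient = b - a^T x = 17.0
  y^{k+1} = 1.7 + 0.1*17.0 = 3.4
Step 3: y^k = 3.4, reduced costs: (-5.6, 7.6)
  x^k = (10.0, 0.0), subgradient = b - a^T x = -23.0
  y^{k+1} = 3.4 + 0.1*-23.0 = 1.1
Dual objective at y_3 = 1.1: reduced costs (3.6, 9.9), box minimizer x = (0.0, 0.0)
g(y_3) = b*y + (c1 - a1*y)*x1 + (c2 - a2*y)*x2 = 17*1.1 + 3.6*0.0 + 9.9*0.0 = 18.7 + 0.0 + 0.0 = 18.7


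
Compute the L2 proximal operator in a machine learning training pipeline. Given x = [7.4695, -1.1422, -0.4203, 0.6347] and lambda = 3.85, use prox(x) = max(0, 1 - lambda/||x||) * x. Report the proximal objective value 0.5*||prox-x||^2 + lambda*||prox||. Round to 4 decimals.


Step 1: Compute ||x||.
||x|| = 7.5946
Step 2: Compute scaling factor.
scale = max(0, 1 - 3.85/7.5946) = 0.4931
Step 3: prox(x) = [3.6829, -0.5632, -0.2072, 0.3129]
||prox(x)|| = 3.7446
Step 4: Proximal objective.
0.5*||prox-x||^2 = 7.4113
lambda*||prox|| = 14.4167
Total = 21.8279


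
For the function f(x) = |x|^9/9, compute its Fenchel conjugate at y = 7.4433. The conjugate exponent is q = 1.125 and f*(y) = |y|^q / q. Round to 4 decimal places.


The conjugate exponent q satisfies 1/p + 1/q = 1.
p = 9, so q = 9/(9 - 1) = 1.125
|y|^q = 7.4433^1.125 = 9.5661
f*(7.4433) = 9.5661 / 1.125 = 8.5032


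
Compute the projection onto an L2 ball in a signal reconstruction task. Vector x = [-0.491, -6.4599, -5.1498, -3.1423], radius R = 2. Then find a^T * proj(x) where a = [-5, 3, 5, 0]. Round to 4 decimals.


Step 1: Compute ||x|| (intermediates to 6 decimals).
||x|| = sqrt((-0.491)^2 + (-6.4599)^2 + (-5.1498)^2 + (-3.1423)^2) = 8.85245
Step 2: Project.
Since ||x|| > R, scale = R/||x|| = 2/8.85245 = 0.225926, proj(x) = scale * x
proj(x) = [-0.11093, -1.459459, -1.163474, -0.709927]
Step 3: Dot product.
a^T * proj(x) = -5*(-0.11093) + 3*(-1.459459) + 5*(-1.163474) + 0*(-0.709927) = -9.6411


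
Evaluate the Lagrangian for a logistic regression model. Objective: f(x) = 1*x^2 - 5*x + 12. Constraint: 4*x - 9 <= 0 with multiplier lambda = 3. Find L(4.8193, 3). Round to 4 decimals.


Step 1: Evaluate f(x).
f(4.8193) = 1*4.8193^2 - 5*4.8193 + 12 = 11.1292
Step 2: Evaluate g(x).
g(4.8193) = 4*4.8193 - 9 = 10.2772
Step 3: Compute Lagrangian.
L = 11.1292 + 3*10.2772 = 41.9608


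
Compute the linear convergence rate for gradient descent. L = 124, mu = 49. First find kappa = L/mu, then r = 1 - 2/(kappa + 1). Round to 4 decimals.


Step 1: Compute the condition number.
kappa = L/mu = 124/49 = 2.5306
Step 2: Compute the convergence rate.
r = 1 - 2/(kappa + 1) = 1 - 2*mu/(L + mu) = (L - mu)/(L + mu) = 75/173 = 0.4335


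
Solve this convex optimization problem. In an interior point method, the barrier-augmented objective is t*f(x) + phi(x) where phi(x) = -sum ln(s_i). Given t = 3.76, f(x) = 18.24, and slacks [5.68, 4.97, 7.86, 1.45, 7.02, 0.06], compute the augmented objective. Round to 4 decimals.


Step 1: Compute log-barrier.
ln values: [1.737, 1.6034, 2.0618, 0.3716, 1.9488, -2.8134]
phi = -(1.737 + 1.6034 + 2.0618 + 0.3716 + 1.9488 - 2.8134) = -4.9091
Step 2: Compute augmented objective.
t*f(x) = 3.76*18.24 = 68.5824
Total = 68.5824 - 4.9091 = 63.6733


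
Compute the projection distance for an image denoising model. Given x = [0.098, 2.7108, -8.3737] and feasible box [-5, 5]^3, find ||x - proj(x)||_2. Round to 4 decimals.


Project each component onto [-5, 5].
clip(0.098) = 0.098, clip(2.7108) = 2.7108, clip(-8.3737) = -5.0
Projection = [0.098, 2.7108, -5.0]
Squared diffs: [0.0, 0.0, 11.3819]
Distance = sqrt(11.3819) = 3.3737


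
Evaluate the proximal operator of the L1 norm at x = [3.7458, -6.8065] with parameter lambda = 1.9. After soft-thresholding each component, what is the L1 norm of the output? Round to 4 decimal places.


Soft-thresholding with lambda = 1.9:
prox(3.7458) = sign(3.7458)*max(|3.7458| - 1.9, 0) = 1.8458
prox(-6.8065) = sign(-6.8065)*max(|-6.8065| - 1.9, 0) = -4.9065
prox(x) = [1.8458, -4.9065]
||prox(x)||_1 = 1.8458 + 4.9065 = 6.7523


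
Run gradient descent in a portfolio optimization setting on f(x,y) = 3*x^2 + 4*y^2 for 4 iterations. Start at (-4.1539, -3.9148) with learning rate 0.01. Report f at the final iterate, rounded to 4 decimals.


Gradient descent on f(x,y) = 3*x^2 + 4*y^2.
Starting point: (-4.1539, -3.9148), alpha = 0.01
Step 1: grad_x = 2*3*-4.1539 = -24.9234, grad_y = 2*4*-3.9148 = -31.3184
  x_1 = -4.1539 - 0.01*-24.9234 = -3.9047
  y_1 = -3.9148 - 0.01*-31.3184 = -3.6016
Step 2: grad_x = 2*3*-3.9047 = -23.428, grad_y = 2*4*-3.6016 = -28.8129
  x_2 = -3.9047 - 0.01*-23.428 = -3.6704
  y_2 = -3.6016 - 0.01*-28.8129 = -3.3135
Step 3: grad_x = 2*3*-3.6704 = -22.0223, grad_y = 2*4*-3.3135 = -26.5079
  x_3 = -3.6704 - 0.01*-22.0223 = -3.4502
  y_3 = -3.3135 - 0.01*-26.5079 = -3.0484
Step 4: grad_x = 2*3*-3.4502 = -20.701, grad_y = 2*4*-3.0484 = -24.3873
  x_4 = -3.4502 - 0.01*-20.701 = -3.2432
  y_4 = -3.0484 - 0.01*-24.3873 = -2.8045
f(-3.2432, -2.8045) = 3*(-3.2432)^2 + 4*(-2.8045)^2 = 63.0158


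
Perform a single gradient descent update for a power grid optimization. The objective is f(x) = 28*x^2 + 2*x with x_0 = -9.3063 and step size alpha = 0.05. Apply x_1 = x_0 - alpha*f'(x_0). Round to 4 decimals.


We compute the gradient at x_0 and apply the update.
f'(x) = 56*x + 2
f'(-9.3063) = 56*-9.3063 + 2 = -519.1528
x_1 = -9.3063 - 0.05*-519.1528 = 16.6513


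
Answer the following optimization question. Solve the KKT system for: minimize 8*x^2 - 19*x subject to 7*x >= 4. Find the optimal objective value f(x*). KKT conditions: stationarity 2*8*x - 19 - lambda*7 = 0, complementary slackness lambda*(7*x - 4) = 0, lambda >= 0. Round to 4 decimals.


Step 1: Try lambda = 0 (constraint inactive).
Stationarity: 2*8*x - 19 = 0
x* = 19/(2*8) = 1.1875
Check constraint: 7*1.1875 = 8.3125 >= 4 -- satisfied.
Step 2: Compute optimal value.
f(x*) = 8*1.1875^2 - 19*1.1875 = -11.2813


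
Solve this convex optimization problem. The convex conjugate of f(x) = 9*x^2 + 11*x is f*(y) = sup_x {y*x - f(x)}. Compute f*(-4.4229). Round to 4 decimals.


f*(y) = sup_x {y*x - a*x^2 - b*x} = sup_x {(y-b)*x - a*x^2}
FOC: (y - b) - 2a*x = 0 => x* = (y - b)/(2a)
x* = (-4.4229 - 11)/(2*9) = -0.8568
f*(-4.4229) = (y-b)^2/(4a) = (-4.4229 - 11)^2/(4*9)
= 237.8658/36 = 6.6074


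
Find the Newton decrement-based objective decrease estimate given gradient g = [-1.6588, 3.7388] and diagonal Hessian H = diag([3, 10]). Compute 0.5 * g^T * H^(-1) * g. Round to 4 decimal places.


Step 1: H is diagonal, so H^(-1) * g = [-0.5529, 0.3739].
Step 2: g^T H^(-1) g = sum_i g_i^2 / H_ii
  = (-1.6588)^2/3 + (3.7388)^2/10
  = 0.9172 + 1.3979 = 2.3151
Step 3: Objective decrease = 0.5 * g^T H^(-1) g = 1.1575


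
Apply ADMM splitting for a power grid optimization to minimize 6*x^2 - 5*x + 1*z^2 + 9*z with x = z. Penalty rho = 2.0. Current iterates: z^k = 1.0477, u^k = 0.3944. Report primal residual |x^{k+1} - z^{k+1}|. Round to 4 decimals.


ADMM iteration with rho = 2.0, z^k = 1.0477, u^k = 0.3944
Step 1: x-update.
Minimize 6*x^2 - 5*x + (2.0/2)*(x - 1.0477 + 0.3944)^2
FOC: (2*6 + 2.0)*x = 5 + 2.0*(1.0477 - 0.3944)
x^{k+1} = 0.4505
Step 2: z-update.
Minimize 1*z^2 + 9*z + (2.0/2)*(0.4505 - z + 0.3944)^2
FOC: (2*1 + 2.0)*z = -9 + 2.0*(0.4505 + 0.3944)
z^{k+1} = -1.8276
Step 3: u-update.
u^{k+1} = 0.3944 + 0.4505 + 1.8276 = 2.6724
Step 4: Primal residual = |0.4505 + 1.8276| = 2.278


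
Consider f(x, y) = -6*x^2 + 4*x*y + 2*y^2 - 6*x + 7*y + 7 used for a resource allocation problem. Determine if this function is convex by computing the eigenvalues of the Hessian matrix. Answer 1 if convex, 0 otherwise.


The Hessian of f(x,y) = -6*x^2 + 4*x*y + 2*y^2 - 6*x + 7*y + 7 is:
H = [[-12, 4], [4, 4]]
Trace = -12 + 4 = -8
Determinant = -12*4 - (4)^2 = -64
Discriminant = (-8)^2 - 4*-64 = 320.0
Eigenvalues: lambda_1 = -12.9443, lambda_2 = 4.9443
The function is not convex.

0


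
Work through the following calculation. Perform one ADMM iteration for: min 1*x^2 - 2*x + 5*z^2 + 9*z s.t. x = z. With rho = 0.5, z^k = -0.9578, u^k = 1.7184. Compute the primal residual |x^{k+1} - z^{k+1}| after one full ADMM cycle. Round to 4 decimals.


ADMM iteration with rho = 0.5, z^k = -0.9578, u^k = 1.7184
Step 1: x-update.
Minimize 1*x^2 - 2*x + (0.5/2)*(x + 0.9578 + 1.7184)^2
FOC: (2*1 + 0.5)*x = 2 + 0.5*(-0.9578 - 1.7184)
x^{k+1} = 0.2648
Step 2: z-update.
Minimize 5*z^2 + 9*z + (0.5/2)*(0.2648 - z + 1.7184)^2
FOC: (2*5 + 0.5)*z = -9 + 0.5*(0.2648 + 1.7184)
z^{k+1} = -0.7627
Step 3: u-update.
u^{k+1} = 1.7184 + 0.2648 + 0.7627 = 2.7459
Step 4: Primal residual = |0.2648 + 0.7627| = 1.0275


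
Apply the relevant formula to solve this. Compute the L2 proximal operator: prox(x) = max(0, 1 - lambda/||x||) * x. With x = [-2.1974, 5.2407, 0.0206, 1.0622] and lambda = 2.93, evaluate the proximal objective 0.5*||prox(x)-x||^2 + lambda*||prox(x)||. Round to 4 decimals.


Step 1: Compute ||x||.
||x|| = 5.7812
Step 2: Compute scaling factor.
scale = max(0, 1 - 2.93/5.7812) = 0.4932
Step 3: prox(x) = [-1.0837, 2.5846, 0.0102, 0.5239]
||prox(x)|| = 2.8512
Step 4: Proximal objective.
0.5*||prox-x||^2 = 4.2925
lambda*||prox|| = 8.354
Total = 12.6464


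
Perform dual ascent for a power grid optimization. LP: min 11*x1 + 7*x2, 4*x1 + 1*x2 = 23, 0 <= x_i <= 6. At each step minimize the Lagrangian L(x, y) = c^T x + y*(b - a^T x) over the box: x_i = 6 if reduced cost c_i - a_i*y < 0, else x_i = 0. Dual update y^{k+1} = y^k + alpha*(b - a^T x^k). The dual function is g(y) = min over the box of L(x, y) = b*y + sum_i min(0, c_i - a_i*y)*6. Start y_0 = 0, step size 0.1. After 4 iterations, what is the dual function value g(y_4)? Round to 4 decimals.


Dual ascent for LP: min 11*x1 + 7*x2, 4*x1 + 1*x2 = 23, 0 <= x_i <= 6
Step 1: y^k = 0.0, reduced costs: (11.0, 7.0)
  x^k = (0.0, 0.0), subgradient = b - a^T x = 23.0
  y^{k+1} = 0.0 + 0.1*23.0 = 2.3
Step 2: y^k = 2.3, reduced costs: (1.8, 4.7)
  x^k = (0.0, 0.0), subgradient = b - a^T x = 23.0
  y^{k+1} = 2.3 + 0.1*23.0 = 4.6
Step 3: y^k = 4.6, reduced costs: (-7.4, 2.4)
  x^k = (6.0, 0.0), subgradient = b - a^T x = -1.0
  y^{k+1} = 4.6 + 0.1*-1.0 = 4.5
Step 4: y^k = 4.5, reduced costs: (-7.0, 2.5)
  x^k = (6.0, 0.0), subgradient = b - a^T x = -1.0
  y^{k+1} = 4.5 + 0.1*-1.0 = 4.4
Dual objective at y_4 = 4.4: reduced costs (-6.6, 2.6), box minimizer x = (6.0, 0.0)
g(y_4) = b*y + (c1 - a1*y)*x1 + (c2 - a2*y)*x2 = 23*4.4 + (-6.6)*6.0 + 2.6*0.0 = 101.2 - 39.6 + 0.0 = 61.6


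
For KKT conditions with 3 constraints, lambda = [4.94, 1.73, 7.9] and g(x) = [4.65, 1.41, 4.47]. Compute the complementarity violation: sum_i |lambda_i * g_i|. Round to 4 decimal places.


KKT complementary slackness check:
lambda_1 * g_1 = 4.94 * 4.65 = 22.971
lambda_2 * g_2 = 1.73 * 1.41 = 2.4393
lambda_3 * g_3 = 7.9 * 4.47 = 35.313
Total violation = 22.971 + 2.4393 + 35.313 = 60.7233


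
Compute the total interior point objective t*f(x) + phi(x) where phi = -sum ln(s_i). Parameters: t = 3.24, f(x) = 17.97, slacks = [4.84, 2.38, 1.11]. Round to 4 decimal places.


Step 1: Compute log-barrier.
ln values: [1.5769, 0.8671, 0.1044]
phi = -(1.5769 + 0.8671 + 0.1044) = -2.5484
Step 2: Compute augmented objective.
t*f(x) = 3.24*17.97 = 58.2228
Total = 58.2228 - 2.5484 = 55.6744


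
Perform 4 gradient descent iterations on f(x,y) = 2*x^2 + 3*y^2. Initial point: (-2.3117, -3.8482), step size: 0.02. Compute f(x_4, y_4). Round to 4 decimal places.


Gradient descent on f(x,y) = 2*x^2 + 3*y^2.
Starting point: (-2.3117, -3.8482), alpha = 0.02
Step 1: grad_x = 2*2*-2.3117 = -9.2468, grad_y = 2*3*-3.8482 = -23.0892
  x_1 = -2.3117 - 0.02*-9.2468 = -2.1268
  y_1 = -3.8482 - 0.02*-23.0892 = -3.3864
Step 2: grad_x = 2*2*-2.1268 = -8.5071, grad_y = 2*3*-3.3864 = -20.3185
  x_2 = -2.1268 - 0.02*-8.5071 = -1.9566
  y_2 = -3.3864 - 0.02*-20.3185 = -2.98
Step 3: grad_x = 2*2*-1.9566 = -7.8265, grad_y = 2*3*-2.98 = -17.8803
  x_3 = -1.9566 - 0.02*-7.8265 = -1.8001
  y_3 = -2.98 - 0.02*-17.8803 = -2.6224
Step 4: grad_x = 2*2*-1.8001 = -7.2004, grad_y = 2*3*-2.6224 = -15.7346
  x_4 = -1.8001 - 0.02*-7.2004 = -1.6561
  y_4 = -2.6224 - 0.02*-15.7346 = -2.3077
f(-1.6561, -2.3077) = 2*(-1.6561)^2 + 3*(-2.3077)^2 = 21.4623


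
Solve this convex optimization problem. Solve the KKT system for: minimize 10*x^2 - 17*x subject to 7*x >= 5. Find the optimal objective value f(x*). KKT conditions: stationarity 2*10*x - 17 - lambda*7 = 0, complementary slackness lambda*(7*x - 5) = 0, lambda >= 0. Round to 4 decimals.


Step 1: Try lambda = 0 (constraint inactive).
Stationarity: 2*10*x - 17 = 0
x* = 17/(2*10) = 0.85
Check constraint: 7*0.85 = 5.95 >= 5 -- satisfied.
Step 2: Compute optimal value.
f(x*) = 10*0.85^2 - 17*0.85 = -7.225


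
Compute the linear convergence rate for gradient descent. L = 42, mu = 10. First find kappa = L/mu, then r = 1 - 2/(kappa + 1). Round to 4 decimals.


Step 1: Compute the condition number.
kappa = L/mu = 42/10 = 4.2
Step 2: Compute the convergence rate.
r = 1 - 2/(kappa + 1) = 1 - 2*mu/(L + mu) = (L - mu)/(L + mu) = 32/52 = 0.6154


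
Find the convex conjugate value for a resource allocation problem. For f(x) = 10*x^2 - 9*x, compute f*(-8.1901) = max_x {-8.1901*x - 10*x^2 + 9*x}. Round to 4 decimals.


f*(y) = sup_x {y*x - a*x^2 - b*x} = sup_x {(y-b)*x - a*x^2}
FOC: (y - b) - 2a*x = 0 => x* = (y - b)/(2a)
x* = (-8.1901 + 9)/(2*10) = 0.0405
f*(-8.1901) = (y-b)^2/(4a) = (-8.1901 + 9)^2/(4*10)
= 0.6559/40 = 0.0164


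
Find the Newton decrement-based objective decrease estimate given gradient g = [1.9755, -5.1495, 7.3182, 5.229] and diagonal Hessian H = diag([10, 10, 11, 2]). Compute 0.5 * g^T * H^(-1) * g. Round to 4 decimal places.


Step 1: H is diagonal, so H^(-1) * g = [0.1976, -0.515, 0.6653, 2.6145].
Step 2: g^T H^(-1) g = sum_i g_i^2 / H_ii
  = (1.9755)^2/10 + (-5.1495)^2/10 + (7.3182)^2/11 + (5.229)^2/2
  = 0.3903 + 2.6517 + 4.8687 + 13.6712 = 21.5819
Step 3: Objective decrease = 0.5 * g^T H^(-1) g = 10.791


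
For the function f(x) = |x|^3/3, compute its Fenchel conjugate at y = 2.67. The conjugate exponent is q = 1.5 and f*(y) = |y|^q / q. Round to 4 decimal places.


The conjugate exponent q satisfies 1/p + 1/q = 1.
p = 3, so q = 3/(3 - 1) = 1.5
|y|^q = 2.67^1.5 = 4.3628
f*(2.67) = 4.3628 / 1.5 = 2.9085


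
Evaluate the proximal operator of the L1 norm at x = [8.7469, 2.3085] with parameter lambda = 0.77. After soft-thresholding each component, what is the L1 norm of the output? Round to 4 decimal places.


Soft-thresholding with lambda = 0.77:
prox(8.7469) = sign(8.7469)*max(|8.7469| - 0.77, 0) = 7.9769
prox(2.3085) = sign(2.3085)*max(|2.3085| - 0.77, 0) = 1.5385
prox(x) = [7.9769, 1.5385]
||prox(x)||_1 = 7.9769 + 1.5385 = 9.5154


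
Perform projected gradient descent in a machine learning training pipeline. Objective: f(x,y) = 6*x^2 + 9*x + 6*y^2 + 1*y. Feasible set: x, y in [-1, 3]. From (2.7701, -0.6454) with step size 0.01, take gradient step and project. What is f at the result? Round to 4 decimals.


Step 1: Compute gradient at (2.7701, -0.6454).
grad_x = 2*6*2.7701 + 9 = 42.2412
grad_y = 2*6*-0.6454 + 1 = -6.7448
Step 2: Gradient step.
x_raw = 2.7701 - 0.01*42.2412 = 2.3477
y_raw = -0.6454 - 0.01*-6.7448 = -0.578
Step 3: Project onto [-1, 3].
x_proj = clip(2.3477) = 2.3477
y_proj = clip(-0.578) = -0.578
Step 4: Evaluate f.
f(2.3477, -0.578) = 55.6252


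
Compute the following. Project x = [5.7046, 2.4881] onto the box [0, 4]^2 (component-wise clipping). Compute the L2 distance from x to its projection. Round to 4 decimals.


Project each component onto [0, 4].
clip(5.7046) = 4.0, clip(2.4881) = 2.4881
Projection = [4.0, 2.4881]
Squared diffs: [2.9057, 0.0]
Distance = sqrt(2.9057) = 1.7046


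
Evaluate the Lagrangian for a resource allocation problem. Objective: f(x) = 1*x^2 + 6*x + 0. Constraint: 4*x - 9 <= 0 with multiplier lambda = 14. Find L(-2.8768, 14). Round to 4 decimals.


Step 1: Evaluate f(x).
f(-2.8768) = 1*(-2.8768)^2 + 6*(-2.8768) + 0 = -8.9848
Step 2: Evaluate g(x).
g(-2.8768) = 4*-2.8768 - 9 = -20.5072
Step 3: Compute Lagrangian.
L = -8.9848 + 14*-20.5072 = -296.0856


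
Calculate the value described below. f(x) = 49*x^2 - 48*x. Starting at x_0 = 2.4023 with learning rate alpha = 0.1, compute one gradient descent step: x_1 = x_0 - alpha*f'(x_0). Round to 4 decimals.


We compute the gradient at x_0 and apply the update.
f'(x) = 98*x - 48
f'(2.4023) = 98*2.4023 - 48 = 187.4254
x_1 = 2.4023 - 0.1*187.4254 = -16.3402


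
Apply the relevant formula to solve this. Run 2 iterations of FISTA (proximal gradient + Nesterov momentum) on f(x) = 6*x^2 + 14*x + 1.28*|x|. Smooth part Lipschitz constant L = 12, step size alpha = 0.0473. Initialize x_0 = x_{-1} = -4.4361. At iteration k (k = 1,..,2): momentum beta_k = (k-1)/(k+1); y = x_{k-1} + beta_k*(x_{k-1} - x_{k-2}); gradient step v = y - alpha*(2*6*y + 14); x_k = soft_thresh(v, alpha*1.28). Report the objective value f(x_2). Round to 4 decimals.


FISTA on f(x) = 6*x^2 + 14*x + 1.28*|x|
L = 12, alpha = 0.0473
Iteration 1: beta = 0.0, y = -4.4361 + 0.0*(-4.4361 + 4.4361) = -4.4361
  grad(y) = -39.2332, v = y - alpha*grad = -2.5804
  prox(v) = soft_thresh(-2.5804, 0.0605) = -2.5198
Iteration 2: beta = 0.3333, y = -2.5198 + 0.3333*(-2.5198 + 4.4361) = -1.8811
  grad(y) = -8.5728, v = y - alpha*grad = -1.4756
  prox(v) = soft_thresh(-1.4756, 0.0605) = -1.415
f(x_2) = 6*(-1.415)^2 + 14*(-1.415) + 1.28*|-1.415| = -5.9853


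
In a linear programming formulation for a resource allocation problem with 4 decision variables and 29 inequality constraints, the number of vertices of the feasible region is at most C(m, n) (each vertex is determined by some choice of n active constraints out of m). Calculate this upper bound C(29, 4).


Each vertex corresponds to some choice of n active constraints out of m, so the number of vertices is at most C(m, n) = m! / (n!(m-n)!).
m = 29, n = 4
Numerator: 29 * 28 * 27 * 26
Denominator: 4! = 24
C(29, 4) = 23751


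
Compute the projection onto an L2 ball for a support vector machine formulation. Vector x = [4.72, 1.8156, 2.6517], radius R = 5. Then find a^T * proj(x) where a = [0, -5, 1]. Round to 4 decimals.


Step 1: Compute ||x|| (intermediates to 6 decimals).
||x|| = sqrt(4.72^2 + 1.8156^2 + 2.6517^2) = 5.710194
Step 2: Project.
Since ||x|| > R, scale = R/||x|| = 5/5.710194 = 0.875627, proj(x) = scale * x
proj(x) = [4.132959, 1.589788, 2.3219]
Step 3: Dot product.
a^T * proj(x) = 0*4.132959 - 5*1.589788 + 1*2.3219 = -5.627


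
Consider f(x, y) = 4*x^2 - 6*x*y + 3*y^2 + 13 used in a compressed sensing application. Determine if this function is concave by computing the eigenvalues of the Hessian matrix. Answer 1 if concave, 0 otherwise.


The Hessian of f(x,y) = 4*x^2 - 6*x*y + 3*y^2 + 13 is:
H = [[8, -6], [-6, 6]]
Trace = 8 + 6 = 14
Determinant = 8*6 - (-6)^2 = 12
Discriminant = (14)^2 - 4*12 = 148.0
Eigenvalues: lambda_1 = 0.9172, lambda_2 = 13.0828
The function is not concave.

0


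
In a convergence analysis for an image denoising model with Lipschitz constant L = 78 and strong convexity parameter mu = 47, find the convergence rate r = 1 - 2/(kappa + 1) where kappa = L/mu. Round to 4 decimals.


Step 1: Compute the condition number.
kappa = L/mu = 78/47 = 1.6596
Step 2: Compute the convergence rate.
r = 1 - 2/(kappa + 1) = 1 - 2*mu/(L + mu) = (L - mu)/(L + mu) = 31/125 = 0.248


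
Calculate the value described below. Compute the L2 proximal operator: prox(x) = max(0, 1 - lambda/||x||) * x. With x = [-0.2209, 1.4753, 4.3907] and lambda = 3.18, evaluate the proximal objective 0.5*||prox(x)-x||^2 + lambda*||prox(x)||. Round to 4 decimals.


Step 1: Compute ||x||.
||x|| = 4.6372
Step 2: Compute scaling factor.
scale = max(0, 1 - 3.18/4.6372) = 0.3142
Step 3: prox(x) = [-0.0694, 0.4636, 1.3797]
||prox(x)|| = 1.4572
Step 4: Proximal objective.
0.5*||prox-x||^2 = 5.0562
lambda*||prox|| = 4.6339
Total = 9.6901


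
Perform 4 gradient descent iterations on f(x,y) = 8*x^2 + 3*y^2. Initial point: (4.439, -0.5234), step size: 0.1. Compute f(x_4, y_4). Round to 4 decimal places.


Gradient descent on f(x,y) = 8*x^2 + 3*y^2.
Starting point: (4.439, -0.5234), alpha = 0.1
Step 1: grad_x = 2*8*4.439 = 71.024, grad_y = 2*3*-0.5234 = -3.1404
  x_1 = 4.439 - 0.1*71.024 = -2.6634
  y_1 = -0.5234 - 0.1*-3.1404 = -0.2094
Step 2: grad_x = 2*8*-2.6634 = -42.6144, grad_y = 2*3*-0.2094 = -1.2562
  x_2 = -2.6634 - 0.1*-42.6144 = 1.598
  y_2 = -0.2094 - 0.1*-1.2562 = -0.0837
Step 3: grad_x = 2*8*1.598 = 25.5686, grad_y = 2*3*-0.0837 = -0.5025
  x_3 = 1.598 - 0.1*25.5686 = -0.9588
  y_3 = -0.0837 - 0.1*-0.5025 = -0.0335
Step 4: grad_x = 2*8*-0.9588 = -15.3412, grad_y = 2*3*-0.0335 = -0.201
  x_4 = -0.9588 - 0.1*-15.3412 = 0.5753
  y_4 = -0.0335 - 0.1*-0.201 = -0.0134
f(0.5753, -0.0134) = 8*0.5753^2 + 3*(-0.0134)^2 = 2.6482


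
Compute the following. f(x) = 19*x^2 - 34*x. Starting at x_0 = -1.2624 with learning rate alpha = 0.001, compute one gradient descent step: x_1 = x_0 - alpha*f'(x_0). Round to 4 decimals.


We compute the gradient at x_0 and apply the update.
f'(x) = 38*x - 34
f'(-1.2624) = 38*-1.2624 - 34 = -81.9712
x_1 = -1.2624 - 0.001*-81.9712 = -1.1804


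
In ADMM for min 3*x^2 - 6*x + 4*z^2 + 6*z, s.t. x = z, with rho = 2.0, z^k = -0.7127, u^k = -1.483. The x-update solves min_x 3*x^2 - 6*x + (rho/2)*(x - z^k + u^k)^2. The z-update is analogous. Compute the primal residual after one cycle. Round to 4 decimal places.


ADMM iteration with rho = 2.0, z^k = -0.7127, u^k = -1.483
Step 1: x-update.
Minimize 3*x^2 - 6*x + (2.0/2)*(x + 0.7127 - 1.483)^2
FOC: (2*3 + 2.0)*x = 6 + 2.0*(-0.7127 + 1.483)
x^{k+1} = 0.9426
Step 2: z-update.
Minimize 4*z^2 + 6*z + (2.0/2)*(0.9426 - z - 1.483)^2
FOC: (2*4 + 2.0)*z = -6 + 2.0*(0.9426 - 1.483)
z^{k+1} = -0.7081
Step 3: u-update.
u^{k+1} = -1.483 + 0.9426 + 0.7081 = 0.1677
Step 4: Primal residual = |0.9426 + 0.7081| = 1.6507


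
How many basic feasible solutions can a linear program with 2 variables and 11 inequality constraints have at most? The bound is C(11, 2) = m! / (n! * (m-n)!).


Each vertex corresponds to some choice of n active constraints out of m, so the number of vertices is at most C(m, n) = m! / (n!(m-n)!).
m = 11, n = 2
Numerator: 11 * 10
Denominator: 2! = 2
C(11, 2) = 55


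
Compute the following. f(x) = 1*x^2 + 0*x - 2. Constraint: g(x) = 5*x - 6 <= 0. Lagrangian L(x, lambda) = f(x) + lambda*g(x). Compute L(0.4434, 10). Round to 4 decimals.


Step 1: Evaluate f(x).
f(0.4434) = 1*0.4434^2 + 0*0.4434 - 2 = -1.8034
Step 2: Evaluate g(x).
g(0.4434) = 5*0.4434 - 6 = -3.783
Step 3: Compute Lagrangian.
L = -1.8034 + 10*-3.783 = -39.6334


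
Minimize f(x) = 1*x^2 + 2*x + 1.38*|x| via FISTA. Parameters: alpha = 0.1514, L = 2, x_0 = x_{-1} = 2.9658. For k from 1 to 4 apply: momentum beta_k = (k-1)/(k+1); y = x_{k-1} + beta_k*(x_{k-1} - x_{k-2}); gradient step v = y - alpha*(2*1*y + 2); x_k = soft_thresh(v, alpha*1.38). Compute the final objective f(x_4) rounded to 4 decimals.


FISTA on f(x) = 1*x^2 + 2*x + 1.38*|x|
L = 2, alpha = 0.1514
Iteration 1: beta = 0.0, y = 2.9658 + 0.0*(2.9658 - 2.9658) = 2.9658
  grad(y) = 7.9316, v = y - alpha*grad = 1.765
  prox(v) = soft_thresh(1.765, 0.2089) = 1.556
Iteration 2: beta = 0.3333, y = 1.556 + 0.3333*(1.556 - 2.9658) = 1.0861
  grad(y) = 4.1722, v = y - alpha*grad = 0.4544
  prox(v) = soft_thresh(0.4544, 0.2089) = 0.2455
Iteration 3: beta = 0.5, y = 0.2455 + 0.5*(0.2455 - 1.556) = -0.4098
  grad(y) = 1.1805, v = y - alpha*grad = -0.5885
  prox(v) = soft_thresh(-0.5885, 0.2089) = -0.3796
Iteration 4: beta = 0.6, y = -0.3796 + 0.6*(-0.3796 - 0.2455) = -0.7546
  grad(y) = 0.4908, v = y - alpha*grad = -0.8289
  prox(v) = soft_thresh(-0.8289, 0.2089) = -0.62
f(x_4) = 1*(-0.62)^2 + 2*(-0.62) + 1.38*|-0.62| = -0.0


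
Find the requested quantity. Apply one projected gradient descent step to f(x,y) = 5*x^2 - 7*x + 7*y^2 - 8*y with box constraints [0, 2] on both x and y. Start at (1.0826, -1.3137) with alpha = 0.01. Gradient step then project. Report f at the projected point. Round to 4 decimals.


Step 1: Compute gradient at (1.0826, -1.3137).
grad_x = 2*5*1.0826 - 7 = 3.826
grad_y = 2*7*-1.3137 - 8 = -26.3918
Step 2: Gradient step.
x_raw = 1.0826 - 0.01*3.826 = 1.0443
y_raw = -1.3137 - 0.01*-26.3918 = -1.0498
Step 3: Project onto [0, 2].
x_proj = clip(1.0443) = 1.0443
y_proj = clip(-1.0498) = 0.0
Step 4: Evaluate f.
f(1.0443, 0.0) = -1.8571


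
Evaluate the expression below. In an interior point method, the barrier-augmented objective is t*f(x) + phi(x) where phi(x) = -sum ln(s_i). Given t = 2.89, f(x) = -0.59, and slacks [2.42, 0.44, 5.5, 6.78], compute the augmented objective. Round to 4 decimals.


Step 1: Compute log-barrier.
ln values: [0.8838, -0.821, 1.7047, 1.914]
phi = -(0.8838 - 0.821 + 1.7047 + 1.914) = -3.6815
Step 2: Compute augmented objective.
t*f(x) = 2.89*-0.59 = -1.7051
Total = -1.7051 - 3.6815 = -5.3866


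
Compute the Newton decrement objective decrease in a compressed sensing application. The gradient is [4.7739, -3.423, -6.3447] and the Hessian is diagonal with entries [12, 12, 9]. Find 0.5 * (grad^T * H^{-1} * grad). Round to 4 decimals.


Step 1: H is diagonal, so H^(-1) * g = [0.3978, -0.2853, -0.705].
Step 2: g^T H^(-1) g = sum_i g_i^2 / H_ii
  = (4.7739)^2/12 + (-3.423)^2/12 + (-6.3447)^2/9
  = 1.8992 + 0.9764 + 4.4728 = 7.3484
Step 3: Objective decrease = 0.5 * g^T H^(-1) g = 3.6742


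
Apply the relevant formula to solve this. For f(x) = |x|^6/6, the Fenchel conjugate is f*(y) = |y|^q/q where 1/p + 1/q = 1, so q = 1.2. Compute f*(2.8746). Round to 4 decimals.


The conjugate exponent q satisfies 1/p + 1/q = 1.
p = 6, so q = 6/(6 - 1) = 1.2
|y|^q = 2.8746^1.2 = 3.5505
f*(2.8746) = 3.5505 / 1.2 = 2.9588


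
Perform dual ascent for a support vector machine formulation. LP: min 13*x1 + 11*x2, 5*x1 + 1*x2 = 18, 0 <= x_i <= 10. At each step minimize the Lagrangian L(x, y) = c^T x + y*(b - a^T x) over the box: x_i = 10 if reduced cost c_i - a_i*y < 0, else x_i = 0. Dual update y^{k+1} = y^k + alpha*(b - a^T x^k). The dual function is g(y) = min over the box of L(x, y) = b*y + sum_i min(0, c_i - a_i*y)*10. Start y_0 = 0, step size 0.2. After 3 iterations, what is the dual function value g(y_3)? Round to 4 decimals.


Dual ascent for LP: min 13*x1 + 11*x2, 5*x1 + 1*x2 = 18, 0 <= x_i <= 10
Step 1: y^k = 0.0, reduced costs: (13.0, 11.0)
  x^k = (0.0, 0.0), subgradient = b - a^T x = 18.0
  y^{k+1} = 0.0 + 0.2*18.0 = 3.6
Step 2: y^k = 3.6, reduced costs: (-5.0, 7.4)
  x^k = (10.0, 0.0), subgradient = b - a^T x = -32.0
  y^{k+1} = 3.6 + 0.2*-32.0 = -2.8
Step 3: y^k = -2.8, reduced costs: (27.0, 13.8)
  x^k = (0.0, 0.0), subgradient = b - a^T x = 18.0
  y^{k+1} = -2.8 + 0.2*18.0 = 0.8
Dual objective at y_3 = 0.8: reduced costs (9.0, 10.2), box minimizer x = (0.0, 0.0)
g(y_3) = b*y + (c1 - a1*y)*x1 + (c2 - a2*y)*x2 = 18*0.8 + 9.0*0.0 + 10.2*0.0 = 14.4 + 0.0 + 0.0 = 14.4


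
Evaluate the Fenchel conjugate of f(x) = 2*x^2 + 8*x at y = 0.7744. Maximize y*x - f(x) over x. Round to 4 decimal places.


f*(y) = sup_x {y*x - a*x^2 - b*x} = sup_x {(y-b)*x - a*x^2}
FOC: (y - b) - 2a*x = 0 => x* = (y - b)/(2a)
x* = (0.7744 - 8)/(2*2) = -1.8064
f*(0.7744) = (y-b)^2/(4a) = (0.7744 - 8)^2/(4*2)
= 52.2093/8 = 6.5262


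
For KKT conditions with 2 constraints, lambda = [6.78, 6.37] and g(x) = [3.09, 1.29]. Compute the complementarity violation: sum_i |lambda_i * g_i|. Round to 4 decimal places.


KKT complementary slackness check:
lambda_1 * g_1 = 6.78 * 3.09 = 20.9502
lambda_2 * g_2 = 6.37 * 1.29 = 8.2173
Total violation = 20.9502 + 8.2173 = 29.1675


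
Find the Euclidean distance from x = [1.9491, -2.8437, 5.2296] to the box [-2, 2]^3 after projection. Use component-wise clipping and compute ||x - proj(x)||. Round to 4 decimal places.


Project each component onto [-2, 2].
clip(1.9491) = 1.9491, clip(-2.8437) = -2.0, clip(5.2296) = 2.0
Projection = [1.9491, -2.0, 2.0]
Squared diffs: [0.0, 0.7118, 10.4303]
Distance = sqrt(11.1421) = 3.338


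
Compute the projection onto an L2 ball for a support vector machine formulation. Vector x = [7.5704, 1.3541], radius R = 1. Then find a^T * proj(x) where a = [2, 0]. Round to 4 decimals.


Step 1: Compute ||x|| (intermediates to 6 decimals).
||x|| = sqrt(7.5704^2 + 1.3541^2) = 7.690549
Step 2: Project.
Since ||x|| > R, scale = R/||x|| = 1/7.690549 = 0.13003, proj(x) = scale * x
proj(x) = [0.984379, 0.176074]
Step 3: Dot product.
a^T * proj(x) = 2*0.984379 + 0*0.176074 = 1.9688


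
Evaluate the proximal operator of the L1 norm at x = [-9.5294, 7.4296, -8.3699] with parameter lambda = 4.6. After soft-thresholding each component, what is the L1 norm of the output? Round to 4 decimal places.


Soft-thresholding with lambda = 4.6:
prox(-9.5294) = sign(-9.5294)*max(|-9.5294| - 4.6, 0) = -4.9294
prox(7.4296) = sign(7.4296)*max(|7.4296| - 4.6, 0) = 2.8296
prox(-8.3699) = sign(-8.3699)*max(|-8.3699| - 4.6, 0) = -3.7699
prox(x) = [-4.9294, 2.8296, -3.7699]
||prox(x)||_1 = 4.9294 + 2.8296 + 3.7699 = 11.5289


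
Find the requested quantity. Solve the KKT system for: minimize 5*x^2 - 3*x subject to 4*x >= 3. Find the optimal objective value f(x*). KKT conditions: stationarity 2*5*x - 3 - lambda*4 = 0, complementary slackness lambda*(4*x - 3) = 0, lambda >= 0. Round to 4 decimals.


Step 1: Try lambda = 0 (constraint inactive).
x_unc = 3/(2*5) = 0.3
Check: 4*0.3 = 1.2 < 3 -- violated!
Step 2: Constraint must be active: 4*x = 3
x* = 3/4 = 0.75
lambda = (2*5*0.75 - 3)/4 = 1.125
Step 3: Compute optimal value.
f(x*) = 5*0.75^2 - 3*0.75 = 0.5625


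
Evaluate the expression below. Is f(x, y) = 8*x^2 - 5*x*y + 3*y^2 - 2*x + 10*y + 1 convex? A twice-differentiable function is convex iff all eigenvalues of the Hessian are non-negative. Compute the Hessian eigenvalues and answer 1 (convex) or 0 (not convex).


The Hessian of f(x,y) = 8*x^2 - 5*x*y + 3*y^2 - 2*x + 10*y + 1 is:
H = [[16, -5], [-5, 6]]
Trace = 16 + 6 = 22
Determinant = 16*6 - (-5)^2 = 71
Discriminant = (22)^2 - 4*71 = 200.0
Eigenvalues: lambda_1 = 3.9289, lambda_2 = 18.0711
The function is convex.

1


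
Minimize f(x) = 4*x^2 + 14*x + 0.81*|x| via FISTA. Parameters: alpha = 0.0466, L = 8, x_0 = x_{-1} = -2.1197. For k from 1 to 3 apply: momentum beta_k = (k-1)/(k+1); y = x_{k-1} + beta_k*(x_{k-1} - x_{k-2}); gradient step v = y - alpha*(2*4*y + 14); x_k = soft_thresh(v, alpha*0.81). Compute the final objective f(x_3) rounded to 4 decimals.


FISTA on f(x) = 4*x^2 + 14*x + 0.81*|x|
L = 8, alpha = 0.0466
Iteration 1: beta = 0.0, y = -2.1197 + 0.0*(-2.1197 + 2.1197) = -2.1197
  grad(y) = -2.9576, v = y - alpha*grad = -1.9819
  prox(v) = soft_thresh(-1.9819, 0.0377) = -1.9441
Iteration 2: beta = 0.3333, y = -1.9441 + 0.3333*(-1.9441 + 2.1197) = -1.8856
  grad(y) = -1.0849, v = y - alpha*grad = -1.8351
  prox(v) = soft_thresh(-1.8351, 0.0377) = -1.7973
Iteration 3: beta = 0.5, y = -1.7973 + 0.5*(-1.7973 + 1.9441) = -1.7239
  grad(y) = 0.2088, v = y - alpha*grad = -1.7336
  prox(v) = soft_thresh(-1.7336, 0.0377) = -1.6959
f(x_3) = 4*(-1.6959)^2 + 14*(-1.6959) + 0.81*|-1.6959| = -10.8646


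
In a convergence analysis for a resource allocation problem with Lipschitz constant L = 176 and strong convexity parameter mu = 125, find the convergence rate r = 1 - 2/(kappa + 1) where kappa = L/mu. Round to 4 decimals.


Step 1: Compute the condition number.
kappa = L/mu = 176/125 = 1.408
Step 2: Compute the convergence rate.
r = 1 - 2/(kappa + 1) = 1 - 2*mu/(L + mu) = (L - mu)/(L + mu) = 51/301 = 0.1694


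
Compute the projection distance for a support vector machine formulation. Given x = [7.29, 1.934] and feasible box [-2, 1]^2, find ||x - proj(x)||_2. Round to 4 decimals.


Project each component onto [-2, 1].
clip(7.29) = 1.0, clip(1.934) = 1.0
Projection = [1.0, 1.0]
Squared diffs: [39.5641, 0.8724]
Distance = sqrt(40.4365) = 6.359


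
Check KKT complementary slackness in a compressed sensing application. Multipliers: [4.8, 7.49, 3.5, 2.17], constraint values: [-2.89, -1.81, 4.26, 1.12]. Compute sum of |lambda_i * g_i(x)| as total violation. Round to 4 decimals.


KKT complementary slackness check:
lambda_1 * g_1 = 4.8 * -2.89 = -13.872
lambda_2 * g_2 = 7.49 * -1.81 = -13.5569
lambda_3 * g_3 = 3.5 * 4.26 = 14.91
lambda_4 * g_4 = 2.17 * 1.12 = 2.4304
Total violation = 13.872 + 13.5569 + 14.91 + 2.4304 = 44.7693


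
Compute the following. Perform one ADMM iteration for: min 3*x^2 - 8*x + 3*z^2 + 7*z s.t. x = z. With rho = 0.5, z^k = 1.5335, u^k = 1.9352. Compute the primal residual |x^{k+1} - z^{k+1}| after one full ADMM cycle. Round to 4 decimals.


ADMM iteration with rho = 0.5, z^k = 1.5335, u^k = 1.9352
Step 1: x-update.
Minimize 3*x^2 - 8*x + (0.5/2)*(x - 1.5335 + 1.9352)^2
FOC: (2*3 + 0.5)*x = 8 + 0.5*(1.5335 - 1.9352)
x^{k+1} = 1.1999
Step 2: z-update.
Minimize 3*z^2 + 7*z + (0.5/2)*(1.1999 - z + 1.9352)^2
FOC: (2*3 + 0.5)*z = -7 + 0.5*(1.1999 + 1.9352)
z^{k+1} = -0.8358
Step 3: u-update.
u^{k+1} = 1.9352 + 1.1999 + 0.8358 = 3.9708
Step 4: Primal residual = |1.1999 + 0.8358| = 2.0356


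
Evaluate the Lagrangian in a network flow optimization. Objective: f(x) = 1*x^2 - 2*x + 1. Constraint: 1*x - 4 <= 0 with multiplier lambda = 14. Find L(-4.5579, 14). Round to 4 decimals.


Step 1: Evaluate f(x).
f(-4.5579) = 1*(-4.5579)^2 - 2*(-4.5579) + 1 = 30.8903
Step 2: Evaluate g(x).
g(-4.5579) = 1*-4.5579 - 4 = -8.5579
Step 3: Compute Lagrangian.
L = 30.8903 + 14*-8.5579 = -88.9203


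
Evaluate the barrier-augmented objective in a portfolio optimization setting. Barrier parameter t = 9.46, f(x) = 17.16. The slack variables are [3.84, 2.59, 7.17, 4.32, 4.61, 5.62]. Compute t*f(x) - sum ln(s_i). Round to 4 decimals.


Step 1: Compute log-barrier.
ln values: [1.3455, 0.9517, 1.9699, 1.4633, 1.5282, 1.7263]
phi = -(1.3455 + 0.9517 + 1.9699 + 1.4633 + 1.5282 + 1.7263) = -8.9849
Step 2: Compute augmented objective.
t*f(x) = 9.46*17.16 = 162.3336
Total = 162.3336 - 8.9849 = 153.3487


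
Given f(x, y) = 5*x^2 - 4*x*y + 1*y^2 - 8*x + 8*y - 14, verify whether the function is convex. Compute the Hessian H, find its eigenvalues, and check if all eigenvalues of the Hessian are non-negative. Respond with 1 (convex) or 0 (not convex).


The Hessian of f(x,y) = 5*x^2 - 4*x*y + 1*y^2 - 8*x + 8*y - 14 is:
H = [[10, -4], [-4, 2]]
Trace = 10 + 2 = 12
Determinant = 10*2 - (-4)^2 = 4
Discriminant = (12)^2 - 4*4 = 128.0
Eigenvalues: lambda_1 = 0.3431, lambda_2 = 11.6569
The function is convex.

1


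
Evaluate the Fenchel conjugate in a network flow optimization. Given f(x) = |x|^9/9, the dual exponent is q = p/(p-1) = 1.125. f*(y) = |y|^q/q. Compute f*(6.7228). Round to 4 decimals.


The conjugate exponent q satisfies 1/p + 1/q = 1.
p = 9, so q = 9/(9 - 1) = 1.125
|y|^q = 6.7228^1.125 = 8.5309
f*(6.7228) = 8.5309 / 1.125 = 7.583


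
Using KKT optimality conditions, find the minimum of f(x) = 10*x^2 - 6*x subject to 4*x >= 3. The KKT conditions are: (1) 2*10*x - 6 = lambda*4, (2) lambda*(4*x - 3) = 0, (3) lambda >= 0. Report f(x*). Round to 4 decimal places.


Step 1: Try lambda = 0 (constraint inactive).
x_unc = 6/(2*10) = 0.3
Check: 4*0.3 = 1.2 < 3 -- violated!
Step 2: Constraint must be active: 4*x = 3
x* = 3/4 = 0.75
lambda = (2*10*0.75 - 6)/4 = 2.25
Step 3: Compute optimal value.
f(x*) = 10*0.75^2 - 6*0.75 = 1.125


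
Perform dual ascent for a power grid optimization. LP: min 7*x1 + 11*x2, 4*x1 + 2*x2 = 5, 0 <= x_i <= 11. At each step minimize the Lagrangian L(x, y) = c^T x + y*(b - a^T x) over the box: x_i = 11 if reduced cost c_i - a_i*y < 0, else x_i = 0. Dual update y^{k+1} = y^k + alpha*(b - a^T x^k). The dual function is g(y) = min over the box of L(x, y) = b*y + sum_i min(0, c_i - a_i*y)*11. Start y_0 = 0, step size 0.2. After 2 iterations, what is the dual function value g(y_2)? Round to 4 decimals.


Dual ascent for LP: min 7*x1 + 11*x2, 4*x1 + 2*x2 = 5, 0 <= x_i <= 11
Step 1: y^k = 0.0, reduced costs: (7.0, 11.0)
  x^k = (0.0, 0.0), subgradient = b - a^T x = 5.0
  y^{k+1} = 0.0 + 0.2*5.0 = 1.0
Step 2: y^k = 1.0, reduced costs: (3.0, 9.0)
  x^k = (0.0, 0.0), subgradient = b - a^T x = 5.0
  y^{k+1} = 1.0 + 0.2*5.0 = 2.0
Dual objective at y_2 = 2.0: reduced costs (-1.0, 7.0), box minimizer x = (11.0, 0.0)
g(y_2) = b*y + (c1 - a1*y)*x1 + (c2 - a2*y)*x2 = 5*2.0 + (-1.0)*11.0 + 7.0*0.0 = 10.0 - 11.0 + 0.0 = -1.0


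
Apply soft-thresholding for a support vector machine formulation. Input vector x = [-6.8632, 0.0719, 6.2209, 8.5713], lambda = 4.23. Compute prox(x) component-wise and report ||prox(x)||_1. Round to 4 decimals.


Soft-thresholding with lambda = 4.23:
prox(-6.8632) = sign(-6.8632)*max(|-6.8632| - 4.23, 0) = -2.6332
prox(0.0719) = sign(0.0719)*max(|0.0719| - 4.23, 0) = 0.0
prox(6.2209) = sign(6.2209)*max(|6.2209| - 4.23, 0) = 1.9909
prox(8.5713) = sign(8.5713)*max(|8.5713| - 4.23, 0) = 4.3413
prox(x) = [-2.6332, 0.0, 1.9909, 4.3413]
||prox(x)||_1 = 2.6332 + 0.0 + 1.9909 + 4.3413 = 8.9654
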